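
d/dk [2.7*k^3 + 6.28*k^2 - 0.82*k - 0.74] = 8.1*k^2 + 12.56*k - 0.82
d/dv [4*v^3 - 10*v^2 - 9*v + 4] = 12*v^2 - 20*v - 9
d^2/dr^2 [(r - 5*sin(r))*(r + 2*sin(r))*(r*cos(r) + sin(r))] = -r^3*cos(r) - 7*r^2*sin(r) + 6*r^2*sin(2*r) + 25*r*cos(r)/2 - 18*r*cos(2*r) - 45*r*cos(3*r)/2 + 29*sin(r)/2 - 9*sin(2*r) - 75*sin(3*r)/2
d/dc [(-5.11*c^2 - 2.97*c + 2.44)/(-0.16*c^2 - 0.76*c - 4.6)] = (3.4084*c^2 + 47.7928*c + 15.5164)/(0.0256*c^4 + 0.2432*c^3 + 2.0496*c^2 + 6.992*c + 21.16)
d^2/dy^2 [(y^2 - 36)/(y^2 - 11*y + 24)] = 2*(11*y^3 - 180*y^2 + 1188*y - 2916)/(y^6 - 33*y^5 + 435*y^4 - 2915*y^3 + 10440*y^2 - 19008*y + 13824)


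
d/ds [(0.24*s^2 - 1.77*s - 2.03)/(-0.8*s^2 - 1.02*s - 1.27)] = (-1.6608*s^2 - 3.8576*s + 0.1773)/(0.64*s^4 + 1.632*s^3 + 3.0724*s^2 + 2.5908*s + 1.6129)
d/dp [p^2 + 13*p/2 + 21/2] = 2*p + 13/2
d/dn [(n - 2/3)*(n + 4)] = 2*n + 10/3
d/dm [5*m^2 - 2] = 10*m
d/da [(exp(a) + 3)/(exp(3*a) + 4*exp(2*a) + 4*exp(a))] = (-2*exp(2*a) - 9*exp(a) - 6)*exp(-a)/(exp(3*a) + 6*exp(2*a) + 12*exp(a) + 8)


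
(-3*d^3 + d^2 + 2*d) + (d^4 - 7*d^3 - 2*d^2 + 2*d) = d^4 - 10*d^3 - d^2 + 4*d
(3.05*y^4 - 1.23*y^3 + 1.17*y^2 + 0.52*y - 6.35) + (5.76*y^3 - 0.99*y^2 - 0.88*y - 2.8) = 3.05*y^4 + 4.53*y^3 + 0.18*y^2 - 0.36*y - 9.15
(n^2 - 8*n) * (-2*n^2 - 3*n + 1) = -2*n^4 + 13*n^3 + 25*n^2 - 8*n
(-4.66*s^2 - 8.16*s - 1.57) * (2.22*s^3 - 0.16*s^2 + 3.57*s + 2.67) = -10.3452*s^5 - 17.3696*s^4 - 18.816*s^3 - 41.3222*s^2 - 27.3921*s - 4.1919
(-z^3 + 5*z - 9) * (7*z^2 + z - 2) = -7*z^5 - z^4 + 37*z^3 - 58*z^2 - 19*z + 18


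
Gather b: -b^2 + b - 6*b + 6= -b^2 - 5*b + 6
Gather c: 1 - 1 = 0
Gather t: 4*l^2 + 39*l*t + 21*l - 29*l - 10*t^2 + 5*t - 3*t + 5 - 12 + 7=4*l^2 - 8*l - 10*t^2 + t*(39*l + 2)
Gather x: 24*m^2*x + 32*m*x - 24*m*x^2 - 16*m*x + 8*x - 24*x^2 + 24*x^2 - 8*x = -24*m*x^2 + x*(24*m^2 + 16*m)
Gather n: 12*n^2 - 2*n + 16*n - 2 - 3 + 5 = 12*n^2 + 14*n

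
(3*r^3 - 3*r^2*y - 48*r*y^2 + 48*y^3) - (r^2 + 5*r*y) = 3*r^3 - 3*r^2*y - r^2 - 48*r*y^2 - 5*r*y + 48*y^3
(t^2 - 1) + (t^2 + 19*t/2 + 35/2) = 2*t^2 + 19*t/2 + 33/2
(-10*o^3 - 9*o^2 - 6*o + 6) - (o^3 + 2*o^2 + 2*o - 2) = -11*o^3 - 11*o^2 - 8*o + 8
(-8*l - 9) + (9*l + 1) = l - 8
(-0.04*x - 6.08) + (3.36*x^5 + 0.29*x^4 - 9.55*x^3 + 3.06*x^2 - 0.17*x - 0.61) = 3.36*x^5 + 0.29*x^4 - 9.55*x^3 + 3.06*x^2 - 0.21*x - 6.69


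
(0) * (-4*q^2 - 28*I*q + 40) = 0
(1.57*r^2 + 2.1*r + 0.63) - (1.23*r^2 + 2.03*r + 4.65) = 0.34*r^2 + 0.0700000000000003*r - 4.02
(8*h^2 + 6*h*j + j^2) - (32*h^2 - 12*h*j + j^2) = -24*h^2 + 18*h*j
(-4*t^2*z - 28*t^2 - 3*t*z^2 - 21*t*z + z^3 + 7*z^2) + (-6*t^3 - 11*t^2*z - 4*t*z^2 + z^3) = -6*t^3 - 15*t^2*z - 28*t^2 - 7*t*z^2 - 21*t*z + 2*z^3 + 7*z^2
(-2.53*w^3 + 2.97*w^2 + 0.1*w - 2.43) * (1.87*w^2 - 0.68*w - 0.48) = -4.7311*w^5 + 7.2743*w^4 - 0.6182*w^3 - 6.0377*w^2 + 1.6044*w + 1.1664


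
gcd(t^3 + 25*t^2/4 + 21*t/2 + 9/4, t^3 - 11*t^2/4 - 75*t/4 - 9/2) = t^2 + 13*t/4 + 3/4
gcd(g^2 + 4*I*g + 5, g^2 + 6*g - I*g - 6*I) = g - I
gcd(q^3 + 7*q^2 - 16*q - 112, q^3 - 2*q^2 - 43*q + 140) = q^2 + 3*q - 28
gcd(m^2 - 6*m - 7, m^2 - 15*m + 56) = m - 7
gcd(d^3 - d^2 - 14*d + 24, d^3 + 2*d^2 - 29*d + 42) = d^2 - 5*d + 6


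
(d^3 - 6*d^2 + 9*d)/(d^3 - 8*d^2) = (d^2 - 6*d + 9)/(d*(d - 8))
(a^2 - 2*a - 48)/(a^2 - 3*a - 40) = (a + 6)/(a + 5)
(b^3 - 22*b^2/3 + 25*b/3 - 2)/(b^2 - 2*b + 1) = (b^2 - 19*b/3 + 2)/(b - 1)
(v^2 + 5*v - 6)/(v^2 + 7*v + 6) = (v - 1)/(v + 1)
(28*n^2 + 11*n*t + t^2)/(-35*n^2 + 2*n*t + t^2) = (4*n + t)/(-5*n + t)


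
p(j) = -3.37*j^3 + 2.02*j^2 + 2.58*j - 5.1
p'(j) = -10.11*j^2 + 4.04*j + 2.58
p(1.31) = -5.83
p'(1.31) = -9.48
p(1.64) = -10.30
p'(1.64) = -17.99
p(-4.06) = 243.25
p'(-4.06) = -180.47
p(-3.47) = 151.08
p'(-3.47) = -133.17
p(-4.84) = 411.82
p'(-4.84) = -253.81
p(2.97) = -67.91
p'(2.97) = -74.60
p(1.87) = -15.25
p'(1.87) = -25.22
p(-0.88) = -3.51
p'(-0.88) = -8.80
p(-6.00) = 780.06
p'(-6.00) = -385.62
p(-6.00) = 780.06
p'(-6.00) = -385.62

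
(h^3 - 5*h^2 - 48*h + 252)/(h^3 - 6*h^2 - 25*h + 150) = (h^2 + h - 42)/(h^2 - 25)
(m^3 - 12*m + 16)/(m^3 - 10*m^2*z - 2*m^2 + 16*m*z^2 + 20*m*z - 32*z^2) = (m^2 + 2*m - 8)/(m^2 - 10*m*z + 16*z^2)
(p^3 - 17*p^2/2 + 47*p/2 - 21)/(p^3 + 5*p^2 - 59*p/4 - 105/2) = 2*(p^2 - 5*p + 6)/(2*p^2 + 17*p + 30)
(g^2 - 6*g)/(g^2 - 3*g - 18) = g/(g + 3)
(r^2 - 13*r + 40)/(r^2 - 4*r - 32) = (r - 5)/(r + 4)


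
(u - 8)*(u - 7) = u^2 - 15*u + 56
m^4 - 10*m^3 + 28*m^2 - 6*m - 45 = (m - 5)*(m - 3)^2*(m + 1)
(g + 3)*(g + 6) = g^2 + 9*g + 18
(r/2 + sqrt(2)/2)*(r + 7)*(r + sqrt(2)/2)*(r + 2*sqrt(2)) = r^4/2 + 7*sqrt(2)*r^3/4 + 7*r^3/2 + 7*r^2/2 + 49*sqrt(2)*r^2/4 + sqrt(2)*r + 49*r/2 + 7*sqrt(2)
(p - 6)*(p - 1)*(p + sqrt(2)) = p^3 - 7*p^2 + sqrt(2)*p^2 - 7*sqrt(2)*p + 6*p + 6*sqrt(2)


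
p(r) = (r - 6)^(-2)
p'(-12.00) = 0.00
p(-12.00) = 0.00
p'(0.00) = 0.01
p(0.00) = 0.03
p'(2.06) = 0.03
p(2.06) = 0.06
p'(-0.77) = 0.01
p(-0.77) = 0.02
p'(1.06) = 0.02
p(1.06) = 0.04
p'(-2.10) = 0.00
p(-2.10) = 0.02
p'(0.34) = 0.01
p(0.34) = 0.03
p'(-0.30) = 0.01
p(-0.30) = 0.03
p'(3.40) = 0.11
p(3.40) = 0.15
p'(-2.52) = 0.00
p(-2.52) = 0.01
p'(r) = -2/(r - 6)^3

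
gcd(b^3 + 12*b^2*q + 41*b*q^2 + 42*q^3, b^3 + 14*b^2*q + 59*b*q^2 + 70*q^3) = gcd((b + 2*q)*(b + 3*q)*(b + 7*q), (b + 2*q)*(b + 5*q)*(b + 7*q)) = b^2 + 9*b*q + 14*q^2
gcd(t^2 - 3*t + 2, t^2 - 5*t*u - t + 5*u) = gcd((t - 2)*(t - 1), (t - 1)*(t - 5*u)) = t - 1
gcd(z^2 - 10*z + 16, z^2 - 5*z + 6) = z - 2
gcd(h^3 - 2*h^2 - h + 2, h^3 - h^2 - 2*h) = h^2 - h - 2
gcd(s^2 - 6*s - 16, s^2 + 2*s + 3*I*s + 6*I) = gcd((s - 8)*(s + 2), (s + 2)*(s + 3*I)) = s + 2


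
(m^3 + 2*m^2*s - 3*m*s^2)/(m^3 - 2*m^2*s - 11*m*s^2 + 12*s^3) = m/(m - 4*s)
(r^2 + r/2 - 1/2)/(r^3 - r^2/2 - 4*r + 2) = (r + 1)/(r^2 - 4)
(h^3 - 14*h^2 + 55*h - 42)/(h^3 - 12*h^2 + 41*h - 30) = (h - 7)/(h - 5)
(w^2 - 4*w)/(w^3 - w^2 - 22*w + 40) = w/(w^2 + 3*w - 10)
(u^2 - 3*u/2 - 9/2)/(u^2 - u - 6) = (u + 3/2)/(u + 2)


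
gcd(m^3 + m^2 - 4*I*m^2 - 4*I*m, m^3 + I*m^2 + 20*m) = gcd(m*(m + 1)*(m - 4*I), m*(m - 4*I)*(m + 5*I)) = m^2 - 4*I*m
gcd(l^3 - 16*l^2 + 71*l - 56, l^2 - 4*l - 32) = l - 8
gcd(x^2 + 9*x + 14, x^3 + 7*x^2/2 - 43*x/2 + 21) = x + 7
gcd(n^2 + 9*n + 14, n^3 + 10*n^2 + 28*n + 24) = n + 2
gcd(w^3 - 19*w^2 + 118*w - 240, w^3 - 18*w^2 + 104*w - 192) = w^2 - 14*w + 48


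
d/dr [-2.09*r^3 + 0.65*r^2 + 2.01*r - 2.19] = -6.27*r^2 + 1.3*r + 2.01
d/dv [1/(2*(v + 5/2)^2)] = -8/(2*v + 5)^3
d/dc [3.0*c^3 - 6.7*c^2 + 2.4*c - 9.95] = 9.0*c^2 - 13.4*c + 2.4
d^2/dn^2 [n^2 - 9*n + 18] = 2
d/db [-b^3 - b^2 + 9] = b*(-3*b - 2)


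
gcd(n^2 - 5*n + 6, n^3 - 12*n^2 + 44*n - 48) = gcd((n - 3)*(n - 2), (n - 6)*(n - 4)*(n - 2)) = n - 2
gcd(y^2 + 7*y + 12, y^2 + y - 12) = y + 4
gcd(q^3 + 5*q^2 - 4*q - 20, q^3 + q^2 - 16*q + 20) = q^2 + 3*q - 10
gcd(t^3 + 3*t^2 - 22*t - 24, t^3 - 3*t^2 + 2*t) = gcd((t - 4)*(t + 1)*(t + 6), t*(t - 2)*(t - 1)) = 1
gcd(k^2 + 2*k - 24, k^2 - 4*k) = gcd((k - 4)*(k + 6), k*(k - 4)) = k - 4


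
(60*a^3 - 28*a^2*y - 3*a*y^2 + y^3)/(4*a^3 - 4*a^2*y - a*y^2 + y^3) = (-30*a^2 - a*y + y^2)/(-2*a^2 + a*y + y^2)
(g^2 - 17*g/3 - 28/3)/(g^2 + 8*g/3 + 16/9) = 3*(g - 7)/(3*g + 4)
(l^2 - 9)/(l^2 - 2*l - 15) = (l - 3)/(l - 5)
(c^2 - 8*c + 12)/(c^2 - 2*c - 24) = (c - 2)/(c + 4)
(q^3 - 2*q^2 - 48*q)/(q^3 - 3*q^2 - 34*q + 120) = q*(q - 8)/(q^2 - 9*q + 20)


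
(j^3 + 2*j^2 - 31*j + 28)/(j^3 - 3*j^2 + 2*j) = (j^2 + 3*j - 28)/(j*(j - 2))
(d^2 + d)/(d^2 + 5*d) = (d + 1)/(d + 5)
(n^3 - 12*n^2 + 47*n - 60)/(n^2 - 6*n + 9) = (n^2 - 9*n + 20)/(n - 3)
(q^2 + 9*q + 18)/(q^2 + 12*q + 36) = (q + 3)/(q + 6)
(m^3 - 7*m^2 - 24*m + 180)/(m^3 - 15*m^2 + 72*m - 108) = (m + 5)/(m - 3)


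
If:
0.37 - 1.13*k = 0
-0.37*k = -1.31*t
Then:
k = 0.33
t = 0.09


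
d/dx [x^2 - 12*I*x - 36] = 2*x - 12*I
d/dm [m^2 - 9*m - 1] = 2*m - 9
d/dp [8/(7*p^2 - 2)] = -112*p/(7*p^2 - 2)^2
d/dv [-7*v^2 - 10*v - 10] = -14*v - 10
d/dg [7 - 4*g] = -4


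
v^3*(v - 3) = v^4 - 3*v^3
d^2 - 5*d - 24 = (d - 8)*(d + 3)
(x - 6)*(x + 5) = x^2 - x - 30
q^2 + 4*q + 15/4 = (q + 3/2)*(q + 5/2)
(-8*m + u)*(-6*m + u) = 48*m^2 - 14*m*u + u^2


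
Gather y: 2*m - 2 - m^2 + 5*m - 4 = -m^2 + 7*m - 6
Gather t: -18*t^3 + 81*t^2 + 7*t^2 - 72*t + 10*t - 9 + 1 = -18*t^3 + 88*t^2 - 62*t - 8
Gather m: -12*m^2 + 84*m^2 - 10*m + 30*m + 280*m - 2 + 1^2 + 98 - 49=72*m^2 + 300*m + 48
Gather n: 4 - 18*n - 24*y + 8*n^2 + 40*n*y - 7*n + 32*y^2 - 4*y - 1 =8*n^2 + n*(40*y - 25) + 32*y^2 - 28*y + 3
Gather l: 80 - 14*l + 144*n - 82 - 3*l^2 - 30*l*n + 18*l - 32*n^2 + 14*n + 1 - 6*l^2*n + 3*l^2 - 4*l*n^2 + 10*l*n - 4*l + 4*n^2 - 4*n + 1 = -6*l^2*n + l*(-4*n^2 - 20*n) - 28*n^2 + 154*n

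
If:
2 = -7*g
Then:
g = -2/7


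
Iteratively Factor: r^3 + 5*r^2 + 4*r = (r)*(r^2 + 5*r + 4) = r*(r + 1)*(r + 4)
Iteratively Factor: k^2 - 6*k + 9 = (k - 3)*(k - 3)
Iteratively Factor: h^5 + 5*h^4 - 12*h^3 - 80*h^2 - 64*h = (h + 4)*(h^4 + h^3 - 16*h^2 - 16*h) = (h - 4)*(h + 4)*(h^3 + 5*h^2 + 4*h) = h*(h - 4)*(h + 4)*(h^2 + 5*h + 4) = h*(h - 4)*(h + 1)*(h + 4)*(h + 4)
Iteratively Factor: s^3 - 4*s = (s)*(s^2 - 4) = s*(s - 2)*(s + 2)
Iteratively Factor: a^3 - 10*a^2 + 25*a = (a - 5)*(a^2 - 5*a) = (a - 5)^2*(a)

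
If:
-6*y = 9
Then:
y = -3/2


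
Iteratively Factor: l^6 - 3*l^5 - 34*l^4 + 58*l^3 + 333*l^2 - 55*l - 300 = (l - 5)*(l^5 + 2*l^4 - 24*l^3 - 62*l^2 + 23*l + 60) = (l - 5)*(l + 1)*(l^4 + l^3 - 25*l^2 - 37*l + 60) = (l - 5)^2*(l + 1)*(l^3 + 6*l^2 + 5*l - 12) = (l - 5)^2*(l + 1)*(l + 3)*(l^2 + 3*l - 4) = (l - 5)^2*(l - 1)*(l + 1)*(l + 3)*(l + 4)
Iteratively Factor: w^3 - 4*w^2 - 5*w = (w - 5)*(w^2 + w) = (w - 5)*(w + 1)*(w)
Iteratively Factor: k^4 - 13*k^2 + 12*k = (k - 1)*(k^3 + k^2 - 12*k) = (k - 3)*(k - 1)*(k^2 + 4*k) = (k - 3)*(k - 1)*(k + 4)*(k)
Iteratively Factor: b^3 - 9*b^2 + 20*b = (b - 4)*(b^2 - 5*b) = b*(b - 4)*(b - 5)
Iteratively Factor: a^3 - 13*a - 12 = (a + 3)*(a^2 - 3*a - 4) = (a - 4)*(a + 3)*(a + 1)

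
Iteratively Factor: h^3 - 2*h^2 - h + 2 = (h - 1)*(h^2 - h - 2) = (h - 2)*(h - 1)*(h + 1)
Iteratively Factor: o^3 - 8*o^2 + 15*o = (o - 5)*(o^2 - 3*o) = o*(o - 5)*(o - 3)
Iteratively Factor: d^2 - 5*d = (d)*(d - 5)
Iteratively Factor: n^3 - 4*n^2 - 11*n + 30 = (n + 3)*(n^2 - 7*n + 10) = (n - 5)*(n + 3)*(n - 2)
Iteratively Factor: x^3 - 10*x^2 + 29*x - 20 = (x - 5)*(x^2 - 5*x + 4) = (x - 5)*(x - 1)*(x - 4)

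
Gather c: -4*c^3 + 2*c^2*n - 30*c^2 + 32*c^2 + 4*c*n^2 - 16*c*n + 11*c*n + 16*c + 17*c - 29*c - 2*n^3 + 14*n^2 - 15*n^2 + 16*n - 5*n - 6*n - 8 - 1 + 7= -4*c^3 + c^2*(2*n + 2) + c*(4*n^2 - 5*n + 4) - 2*n^3 - n^2 + 5*n - 2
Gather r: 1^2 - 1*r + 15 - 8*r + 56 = 72 - 9*r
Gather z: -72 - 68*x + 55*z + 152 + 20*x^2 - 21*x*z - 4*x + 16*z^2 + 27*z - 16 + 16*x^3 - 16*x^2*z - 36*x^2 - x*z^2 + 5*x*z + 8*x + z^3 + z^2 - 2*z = 16*x^3 - 16*x^2 - 64*x + z^3 + z^2*(17 - x) + z*(-16*x^2 - 16*x + 80) + 64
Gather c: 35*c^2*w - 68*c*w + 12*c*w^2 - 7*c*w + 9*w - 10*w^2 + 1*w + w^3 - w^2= 35*c^2*w + c*(12*w^2 - 75*w) + w^3 - 11*w^2 + 10*w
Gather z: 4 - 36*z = 4 - 36*z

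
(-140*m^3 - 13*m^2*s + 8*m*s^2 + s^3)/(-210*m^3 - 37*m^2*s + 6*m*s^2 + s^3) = (-4*m + s)/(-6*m + s)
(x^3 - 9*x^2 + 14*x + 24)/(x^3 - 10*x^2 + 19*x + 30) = (x - 4)/(x - 5)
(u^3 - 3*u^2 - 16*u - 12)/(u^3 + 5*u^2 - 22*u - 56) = (u^2 - 5*u - 6)/(u^2 + 3*u - 28)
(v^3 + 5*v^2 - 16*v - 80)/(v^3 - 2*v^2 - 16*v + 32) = (v + 5)/(v - 2)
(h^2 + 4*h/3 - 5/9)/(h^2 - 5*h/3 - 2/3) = (-9*h^2 - 12*h + 5)/(3*(-3*h^2 + 5*h + 2))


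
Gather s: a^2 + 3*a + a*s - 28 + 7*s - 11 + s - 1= a^2 + 3*a + s*(a + 8) - 40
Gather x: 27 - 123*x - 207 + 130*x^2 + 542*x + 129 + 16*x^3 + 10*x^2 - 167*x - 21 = 16*x^3 + 140*x^2 + 252*x - 72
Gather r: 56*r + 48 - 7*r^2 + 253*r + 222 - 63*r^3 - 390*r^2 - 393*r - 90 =-63*r^3 - 397*r^2 - 84*r + 180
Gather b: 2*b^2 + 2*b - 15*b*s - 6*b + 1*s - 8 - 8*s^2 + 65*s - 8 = 2*b^2 + b*(-15*s - 4) - 8*s^2 + 66*s - 16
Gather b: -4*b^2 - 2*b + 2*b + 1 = 1 - 4*b^2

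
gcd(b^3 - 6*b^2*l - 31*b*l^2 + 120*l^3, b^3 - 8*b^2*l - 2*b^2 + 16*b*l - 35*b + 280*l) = b - 8*l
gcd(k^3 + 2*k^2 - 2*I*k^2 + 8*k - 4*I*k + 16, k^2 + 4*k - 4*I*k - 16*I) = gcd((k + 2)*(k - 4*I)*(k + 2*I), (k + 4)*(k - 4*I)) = k - 4*I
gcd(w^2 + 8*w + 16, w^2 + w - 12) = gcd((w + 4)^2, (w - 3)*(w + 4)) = w + 4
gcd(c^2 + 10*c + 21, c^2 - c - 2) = 1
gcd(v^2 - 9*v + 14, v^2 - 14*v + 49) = v - 7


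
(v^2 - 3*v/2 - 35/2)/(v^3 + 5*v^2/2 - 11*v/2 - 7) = (v - 5)/(v^2 - v - 2)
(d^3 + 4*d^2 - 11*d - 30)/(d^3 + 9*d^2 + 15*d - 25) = (d^2 - d - 6)/(d^2 + 4*d - 5)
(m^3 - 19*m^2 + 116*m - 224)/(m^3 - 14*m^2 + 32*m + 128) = (m^2 - 11*m + 28)/(m^2 - 6*m - 16)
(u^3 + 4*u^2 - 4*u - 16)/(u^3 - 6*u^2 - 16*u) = (u^2 + 2*u - 8)/(u*(u - 8))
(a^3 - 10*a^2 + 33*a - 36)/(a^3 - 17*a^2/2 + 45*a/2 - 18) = 2*(a - 3)/(2*a - 3)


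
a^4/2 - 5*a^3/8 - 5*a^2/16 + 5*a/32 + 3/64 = (a/2 + 1/4)*(a - 3/2)*(a - 1/2)*(a + 1/4)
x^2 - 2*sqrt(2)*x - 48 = (x - 6*sqrt(2))*(x + 4*sqrt(2))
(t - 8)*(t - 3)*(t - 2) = t^3 - 13*t^2 + 46*t - 48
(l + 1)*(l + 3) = l^2 + 4*l + 3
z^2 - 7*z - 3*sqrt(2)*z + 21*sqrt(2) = (z - 7)*(z - 3*sqrt(2))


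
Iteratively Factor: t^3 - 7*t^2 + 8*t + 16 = (t + 1)*(t^2 - 8*t + 16) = (t - 4)*(t + 1)*(t - 4)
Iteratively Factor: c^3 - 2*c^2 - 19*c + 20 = (c - 5)*(c^2 + 3*c - 4) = (c - 5)*(c - 1)*(c + 4)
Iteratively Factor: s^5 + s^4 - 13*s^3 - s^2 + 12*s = (s + 1)*(s^4 - 13*s^2 + 12*s) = (s - 1)*(s + 1)*(s^3 + s^2 - 12*s) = s*(s - 1)*(s + 1)*(s^2 + s - 12) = s*(s - 3)*(s - 1)*(s + 1)*(s + 4)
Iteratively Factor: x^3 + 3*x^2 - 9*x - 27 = (x + 3)*(x^2 - 9) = (x - 3)*(x + 3)*(x + 3)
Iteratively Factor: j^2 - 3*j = (j - 3)*(j)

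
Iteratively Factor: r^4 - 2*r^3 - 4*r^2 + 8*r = (r - 2)*(r^3 - 4*r) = (r - 2)*(r + 2)*(r^2 - 2*r) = (r - 2)^2*(r + 2)*(r)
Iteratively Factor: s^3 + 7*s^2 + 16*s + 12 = (s + 3)*(s^2 + 4*s + 4) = (s + 2)*(s + 3)*(s + 2)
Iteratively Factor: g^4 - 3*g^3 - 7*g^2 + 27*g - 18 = (g + 3)*(g^3 - 6*g^2 + 11*g - 6) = (g - 3)*(g + 3)*(g^2 - 3*g + 2) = (g - 3)*(g - 1)*(g + 3)*(g - 2)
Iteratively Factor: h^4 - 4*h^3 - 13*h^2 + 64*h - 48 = (h + 4)*(h^3 - 8*h^2 + 19*h - 12) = (h - 1)*(h + 4)*(h^2 - 7*h + 12) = (h - 4)*(h - 1)*(h + 4)*(h - 3)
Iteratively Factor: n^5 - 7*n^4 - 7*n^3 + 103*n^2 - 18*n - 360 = (n - 5)*(n^4 - 2*n^3 - 17*n^2 + 18*n + 72) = (n - 5)*(n + 2)*(n^3 - 4*n^2 - 9*n + 36) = (n - 5)*(n - 3)*(n + 2)*(n^2 - n - 12) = (n - 5)*(n - 4)*(n - 3)*(n + 2)*(n + 3)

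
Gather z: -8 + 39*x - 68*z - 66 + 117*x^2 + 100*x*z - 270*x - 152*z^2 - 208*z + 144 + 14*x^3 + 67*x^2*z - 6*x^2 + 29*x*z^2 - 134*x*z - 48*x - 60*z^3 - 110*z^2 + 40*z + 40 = 14*x^3 + 111*x^2 - 279*x - 60*z^3 + z^2*(29*x - 262) + z*(67*x^2 - 34*x - 236) + 110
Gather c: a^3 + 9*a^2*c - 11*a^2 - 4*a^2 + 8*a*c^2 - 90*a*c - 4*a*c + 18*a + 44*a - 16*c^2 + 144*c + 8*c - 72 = a^3 - 15*a^2 + 62*a + c^2*(8*a - 16) + c*(9*a^2 - 94*a + 152) - 72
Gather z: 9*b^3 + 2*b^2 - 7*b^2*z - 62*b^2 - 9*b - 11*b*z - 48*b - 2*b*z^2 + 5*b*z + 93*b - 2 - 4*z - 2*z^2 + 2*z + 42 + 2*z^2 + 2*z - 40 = 9*b^3 - 60*b^2 - 2*b*z^2 + 36*b + z*(-7*b^2 - 6*b)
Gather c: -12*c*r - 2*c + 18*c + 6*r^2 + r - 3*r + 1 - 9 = c*(16 - 12*r) + 6*r^2 - 2*r - 8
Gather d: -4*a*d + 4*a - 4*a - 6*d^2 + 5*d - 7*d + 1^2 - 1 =-6*d^2 + d*(-4*a - 2)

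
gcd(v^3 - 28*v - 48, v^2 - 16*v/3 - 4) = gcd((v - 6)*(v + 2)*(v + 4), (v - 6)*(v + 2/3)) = v - 6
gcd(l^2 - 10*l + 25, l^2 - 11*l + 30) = l - 5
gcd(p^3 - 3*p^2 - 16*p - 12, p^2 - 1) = p + 1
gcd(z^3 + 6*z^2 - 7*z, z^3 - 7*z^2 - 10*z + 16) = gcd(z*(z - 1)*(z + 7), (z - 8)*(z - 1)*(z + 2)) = z - 1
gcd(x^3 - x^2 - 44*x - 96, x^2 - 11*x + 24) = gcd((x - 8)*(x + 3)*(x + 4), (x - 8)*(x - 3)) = x - 8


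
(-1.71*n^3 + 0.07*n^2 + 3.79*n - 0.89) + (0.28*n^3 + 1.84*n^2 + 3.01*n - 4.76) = -1.43*n^3 + 1.91*n^2 + 6.8*n - 5.65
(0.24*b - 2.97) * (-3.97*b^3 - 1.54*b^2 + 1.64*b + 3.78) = -0.9528*b^4 + 11.4213*b^3 + 4.9674*b^2 - 3.9636*b - 11.2266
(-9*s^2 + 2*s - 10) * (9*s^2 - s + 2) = -81*s^4 + 27*s^3 - 110*s^2 + 14*s - 20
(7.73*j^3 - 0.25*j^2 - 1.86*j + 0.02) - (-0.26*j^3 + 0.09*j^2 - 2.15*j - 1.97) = 7.99*j^3 - 0.34*j^2 + 0.29*j + 1.99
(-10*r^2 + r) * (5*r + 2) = -50*r^3 - 15*r^2 + 2*r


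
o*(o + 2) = o^2 + 2*o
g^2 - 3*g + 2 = (g - 2)*(g - 1)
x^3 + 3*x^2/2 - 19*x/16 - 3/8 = (x - 3/4)*(x + 1/4)*(x + 2)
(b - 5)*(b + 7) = b^2 + 2*b - 35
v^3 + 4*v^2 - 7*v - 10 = (v - 2)*(v + 1)*(v + 5)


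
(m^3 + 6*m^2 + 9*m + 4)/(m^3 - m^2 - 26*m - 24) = (m + 1)/(m - 6)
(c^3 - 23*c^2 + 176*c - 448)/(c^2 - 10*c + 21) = (c^2 - 16*c + 64)/(c - 3)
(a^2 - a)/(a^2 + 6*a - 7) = a/(a + 7)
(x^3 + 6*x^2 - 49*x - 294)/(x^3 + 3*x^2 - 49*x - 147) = (x + 6)/(x + 3)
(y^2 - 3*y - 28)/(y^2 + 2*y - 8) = (y - 7)/(y - 2)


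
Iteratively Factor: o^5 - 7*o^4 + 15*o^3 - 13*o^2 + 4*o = (o - 1)*(o^4 - 6*o^3 + 9*o^2 - 4*o) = o*(o - 1)*(o^3 - 6*o^2 + 9*o - 4) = o*(o - 1)^2*(o^2 - 5*o + 4) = o*(o - 1)^3*(o - 4)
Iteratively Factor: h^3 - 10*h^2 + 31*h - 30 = (h - 3)*(h^2 - 7*h + 10) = (h - 3)*(h - 2)*(h - 5)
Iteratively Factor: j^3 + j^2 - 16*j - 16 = (j + 1)*(j^2 - 16) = (j - 4)*(j + 1)*(j + 4)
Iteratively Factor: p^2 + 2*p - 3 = (p - 1)*(p + 3)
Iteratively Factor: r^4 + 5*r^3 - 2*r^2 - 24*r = (r + 3)*(r^3 + 2*r^2 - 8*r) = r*(r + 3)*(r^2 + 2*r - 8) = r*(r + 3)*(r + 4)*(r - 2)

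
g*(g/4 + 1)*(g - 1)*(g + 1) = g^4/4 + g^3 - g^2/4 - g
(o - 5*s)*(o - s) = o^2 - 6*o*s + 5*s^2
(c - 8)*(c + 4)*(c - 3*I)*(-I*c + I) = -I*c^4 - 3*c^3 + 5*I*c^3 + 15*c^2 + 28*I*c^2 + 84*c - 32*I*c - 96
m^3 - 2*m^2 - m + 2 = (m - 2)*(m - 1)*(m + 1)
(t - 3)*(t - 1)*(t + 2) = t^3 - 2*t^2 - 5*t + 6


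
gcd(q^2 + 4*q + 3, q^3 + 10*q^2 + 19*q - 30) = 1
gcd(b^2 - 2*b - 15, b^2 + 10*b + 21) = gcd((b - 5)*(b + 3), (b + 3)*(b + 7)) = b + 3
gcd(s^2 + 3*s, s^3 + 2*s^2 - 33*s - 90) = s + 3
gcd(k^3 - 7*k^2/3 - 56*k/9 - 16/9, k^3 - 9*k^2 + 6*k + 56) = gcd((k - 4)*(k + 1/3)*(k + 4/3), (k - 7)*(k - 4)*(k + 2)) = k - 4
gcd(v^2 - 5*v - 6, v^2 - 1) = v + 1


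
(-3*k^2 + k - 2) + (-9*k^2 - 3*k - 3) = -12*k^2 - 2*k - 5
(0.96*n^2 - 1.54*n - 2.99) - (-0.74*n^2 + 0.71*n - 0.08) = 1.7*n^2 - 2.25*n - 2.91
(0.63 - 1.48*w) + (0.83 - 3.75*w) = 1.46 - 5.23*w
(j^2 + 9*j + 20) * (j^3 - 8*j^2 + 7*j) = j^5 + j^4 - 45*j^3 - 97*j^2 + 140*j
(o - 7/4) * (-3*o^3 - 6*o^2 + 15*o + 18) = -3*o^4 - 3*o^3/4 + 51*o^2/2 - 33*o/4 - 63/2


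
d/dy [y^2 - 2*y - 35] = 2*y - 2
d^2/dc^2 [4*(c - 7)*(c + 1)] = 8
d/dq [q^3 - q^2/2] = q*(3*q - 1)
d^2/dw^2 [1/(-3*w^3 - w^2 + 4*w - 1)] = 2*((9*w + 1)*(3*w^3 + w^2 - 4*w + 1) - (9*w^2 + 2*w - 4)^2)/(3*w^3 + w^2 - 4*w + 1)^3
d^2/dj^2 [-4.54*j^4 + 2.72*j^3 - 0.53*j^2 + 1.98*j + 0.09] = -54.48*j^2 + 16.32*j - 1.06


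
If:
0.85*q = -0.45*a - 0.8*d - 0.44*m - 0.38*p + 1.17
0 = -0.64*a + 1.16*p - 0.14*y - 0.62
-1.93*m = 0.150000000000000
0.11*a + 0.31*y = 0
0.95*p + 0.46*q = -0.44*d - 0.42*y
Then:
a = -2.81818181818182*y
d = -5.49412225705329*y - 148.682968554583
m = -0.08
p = 0.53448275862069 - 1.43416927899687*y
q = 7.30407523510972*y + 141.11466857245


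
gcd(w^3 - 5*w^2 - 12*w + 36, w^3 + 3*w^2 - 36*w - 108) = w^2 - 3*w - 18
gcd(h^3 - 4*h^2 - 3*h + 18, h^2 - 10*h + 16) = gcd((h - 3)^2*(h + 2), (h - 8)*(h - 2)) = 1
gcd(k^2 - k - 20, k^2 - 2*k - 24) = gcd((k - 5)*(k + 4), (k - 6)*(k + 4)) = k + 4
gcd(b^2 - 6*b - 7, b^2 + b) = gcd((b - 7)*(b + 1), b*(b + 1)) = b + 1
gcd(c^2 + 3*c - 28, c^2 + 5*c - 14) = c + 7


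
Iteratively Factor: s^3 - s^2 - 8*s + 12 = (s - 2)*(s^2 + s - 6) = (s - 2)^2*(s + 3)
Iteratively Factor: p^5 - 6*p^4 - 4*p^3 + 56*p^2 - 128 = (p - 4)*(p^4 - 2*p^3 - 12*p^2 + 8*p + 32) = (p - 4)*(p + 2)*(p^3 - 4*p^2 - 4*p + 16) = (p - 4)^2*(p + 2)*(p^2 - 4) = (p - 4)^2*(p - 2)*(p + 2)*(p + 2)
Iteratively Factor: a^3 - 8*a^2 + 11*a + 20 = (a + 1)*(a^2 - 9*a + 20) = (a - 5)*(a + 1)*(a - 4)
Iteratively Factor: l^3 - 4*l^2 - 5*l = (l - 5)*(l^2 + l) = (l - 5)*(l + 1)*(l)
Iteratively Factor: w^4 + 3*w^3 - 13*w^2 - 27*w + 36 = (w + 3)*(w^3 - 13*w + 12) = (w - 1)*(w + 3)*(w^2 + w - 12) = (w - 1)*(w + 3)*(w + 4)*(w - 3)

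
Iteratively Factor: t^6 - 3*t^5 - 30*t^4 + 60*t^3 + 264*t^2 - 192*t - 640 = (t + 4)*(t^5 - 7*t^4 - 2*t^3 + 68*t^2 - 8*t - 160) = (t - 5)*(t + 4)*(t^4 - 2*t^3 - 12*t^2 + 8*t + 32) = (t - 5)*(t - 4)*(t + 4)*(t^3 + 2*t^2 - 4*t - 8) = (t - 5)*(t - 4)*(t + 2)*(t + 4)*(t^2 - 4) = (t - 5)*(t - 4)*(t - 2)*(t + 2)*(t + 4)*(t + 2)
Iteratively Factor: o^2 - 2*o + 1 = (o - 1)*(o - 1)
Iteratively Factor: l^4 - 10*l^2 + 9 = (l + 1)*(l^3 - l^2 - 9*l + 9) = (l - 1)*(l + 1)*(l^2 - 9) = (l - 3)*(l - 1)*(l + 1)*(l + 3)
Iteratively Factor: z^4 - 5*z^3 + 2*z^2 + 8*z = (z - 4)*(z^3 - z^2 - 2*z) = (z - 4)*(z + 1)*(z^2 - 2*z) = (z - 4)*(z - 2)*(z + 1)*(z)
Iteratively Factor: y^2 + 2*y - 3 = (y - 1)*(y + 3)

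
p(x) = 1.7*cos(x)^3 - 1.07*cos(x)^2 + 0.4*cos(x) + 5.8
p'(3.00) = -1.06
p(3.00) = 2.71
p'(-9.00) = 2.71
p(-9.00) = 3.26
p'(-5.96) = -0.94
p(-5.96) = 6.67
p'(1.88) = -1.45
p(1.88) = 5.53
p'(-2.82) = 2.22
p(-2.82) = 3.01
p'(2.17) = -2.67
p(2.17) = 4.93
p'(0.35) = -0.99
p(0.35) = 6.64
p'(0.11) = -0.36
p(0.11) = 6.81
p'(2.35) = -3.15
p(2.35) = 4.40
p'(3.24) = 0.74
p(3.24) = 2.67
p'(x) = -5.1*sin(x)*cos(x)^2 + 2.14*sin(x)*cos(x) - 0.4*sin(x) = (-5.1*cos(x)^2 + 2.14*cos(x) - 0.4)*sin(x)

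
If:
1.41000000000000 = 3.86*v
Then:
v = 0.37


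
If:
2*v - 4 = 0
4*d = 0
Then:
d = 0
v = 2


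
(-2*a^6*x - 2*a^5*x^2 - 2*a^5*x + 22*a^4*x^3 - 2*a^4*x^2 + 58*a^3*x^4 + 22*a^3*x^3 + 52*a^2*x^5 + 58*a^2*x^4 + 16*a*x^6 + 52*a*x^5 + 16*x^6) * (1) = -2*a^6*x - 2*a^5*x^2 - 2*a^5*x + 22*a^4*x^3 - 2*a^4*x^2 + 58*a^3*x^4 + 22*a^3*x^3 + 52*a^2*x^5 + 58*a^2*x^4 + 16*a*x^6 + 52*a*x^5 + 16*x^6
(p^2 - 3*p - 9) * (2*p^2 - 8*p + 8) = 2*p^4 - 14*p^3 + 14*p^2 + 48*p - 72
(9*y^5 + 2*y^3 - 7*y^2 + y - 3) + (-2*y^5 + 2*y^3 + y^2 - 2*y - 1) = 7*y^5 + 4*y^3 - 6*y^2 - y - 4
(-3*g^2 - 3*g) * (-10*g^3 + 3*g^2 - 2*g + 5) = 30*g^5 + 21*g^4 - 3*g^3 - 9*g^2 - 15*g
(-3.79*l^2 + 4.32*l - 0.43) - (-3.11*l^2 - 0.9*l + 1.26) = -0.68*l^2 + 5.22*l - 1.69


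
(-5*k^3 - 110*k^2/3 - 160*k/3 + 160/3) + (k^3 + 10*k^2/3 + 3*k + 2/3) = -4*k^3 - 100*k^2/3 - 151*k/3 + 54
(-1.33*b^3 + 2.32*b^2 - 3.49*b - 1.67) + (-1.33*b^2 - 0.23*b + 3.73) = -1.33*b^3 + 0.99*b^2 - 3.72*b + 2.06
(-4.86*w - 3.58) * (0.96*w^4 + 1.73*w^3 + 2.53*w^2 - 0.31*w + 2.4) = -4.6656*w^5 - 11.8446*w^4 - 18.4892*w^3 - 7.5508*w^2 - 10.5542*w - 8.592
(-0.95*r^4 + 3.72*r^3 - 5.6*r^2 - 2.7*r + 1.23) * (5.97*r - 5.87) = -5.6715*r^5 + 27.7849*r^4 - 55.2684*r^3 + 16.753*r^2 + 23.1921*r - 7.2201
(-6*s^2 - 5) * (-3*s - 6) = 18*s^3 + 36*s^2 + 15*s + 30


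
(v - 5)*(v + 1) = v^2 - 4*v - 5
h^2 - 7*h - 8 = (h - 8)*(h + 1)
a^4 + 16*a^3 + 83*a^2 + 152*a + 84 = (a + 1)*(a + 2)*(a + 6)*(a + 7)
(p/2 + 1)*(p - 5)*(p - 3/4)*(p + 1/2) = p^4/2 - 13*p^3/8 - 77*p^2/16 + 29*p/16 + 15/8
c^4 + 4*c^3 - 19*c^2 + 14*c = c*(c - 2)*(c - 1)*(c + 7)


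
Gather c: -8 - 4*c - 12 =-4*c - 20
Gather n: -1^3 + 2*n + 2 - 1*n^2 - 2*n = 1 - n^2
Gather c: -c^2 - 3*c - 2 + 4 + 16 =-c^2 - 3*c + 18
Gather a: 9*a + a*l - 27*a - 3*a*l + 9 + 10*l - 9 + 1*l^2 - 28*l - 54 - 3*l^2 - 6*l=a*(-2*l - 18) - 2*l^2 - 24*l - 54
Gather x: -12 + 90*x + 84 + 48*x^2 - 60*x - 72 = 48*x^2 + 30*x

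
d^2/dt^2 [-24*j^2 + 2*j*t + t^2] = 2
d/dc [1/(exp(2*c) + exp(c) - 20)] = (-2*exp(c) - 1)*exp(c)/(exp(2*c) + exp(c) - 20)^2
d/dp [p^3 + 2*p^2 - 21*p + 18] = 3*p^2 + 4*p - 21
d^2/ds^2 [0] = 0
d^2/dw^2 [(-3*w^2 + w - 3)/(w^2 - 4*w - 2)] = 2*(-11*w^3 - 27*w^2 + 42*w - 74)/(w^6 - 12*w^5 + 42*w^4 - 16*w^3 - 84*w^2 - 48*w - 8)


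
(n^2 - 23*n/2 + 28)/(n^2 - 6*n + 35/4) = 2*(n - 8)/(2*n - 5)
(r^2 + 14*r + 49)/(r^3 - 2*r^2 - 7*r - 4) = (r^2 + 14*r + 49)/(r^3 - 2*r^2 - 7*r - 4)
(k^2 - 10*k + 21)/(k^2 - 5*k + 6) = (k - 7)/(k - 2)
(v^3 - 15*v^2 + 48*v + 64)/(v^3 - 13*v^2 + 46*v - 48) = (v^2 - 7*v - 8)/(v^2 - 5*v + 6)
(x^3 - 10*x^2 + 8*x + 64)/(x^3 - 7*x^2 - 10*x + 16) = (x - 4)/(x - 1)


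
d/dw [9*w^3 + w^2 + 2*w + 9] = 27*w^2 + 2*w + 2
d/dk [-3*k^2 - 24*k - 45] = -6*k - 24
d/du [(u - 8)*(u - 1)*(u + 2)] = 3*u^2 - 14*u - 10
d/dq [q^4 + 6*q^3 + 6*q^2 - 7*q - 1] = 4*q^3 + 18*q^2 + 12*q - 7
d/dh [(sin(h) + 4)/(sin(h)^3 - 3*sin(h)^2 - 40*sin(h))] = (-2*sin(h)^3 - 9*sin(h)^2 + 24*sin(h) + 160)*cos(h)/((sin(h) - 8)^2*(sin(h) + 5)^2*sin(h)^2)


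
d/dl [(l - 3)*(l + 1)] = 2*l - 2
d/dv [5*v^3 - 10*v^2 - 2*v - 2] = 15*v^2 - 20*v - 2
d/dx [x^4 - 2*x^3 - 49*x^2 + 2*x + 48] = 4*x^3 - 6*x^2 - 98*x + 2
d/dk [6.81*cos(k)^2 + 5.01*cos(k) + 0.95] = -(13.62*cos(k) + 5.01)*sin(k)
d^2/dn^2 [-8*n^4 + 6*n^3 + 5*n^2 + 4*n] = -96*n^2 + 36*n + 10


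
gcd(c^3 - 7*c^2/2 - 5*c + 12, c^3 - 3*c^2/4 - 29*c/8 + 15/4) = c^2 + c/2 - 3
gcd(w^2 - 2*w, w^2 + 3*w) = w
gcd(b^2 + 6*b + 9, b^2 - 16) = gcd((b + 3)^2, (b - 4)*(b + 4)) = 1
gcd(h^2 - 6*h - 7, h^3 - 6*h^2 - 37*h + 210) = h - 7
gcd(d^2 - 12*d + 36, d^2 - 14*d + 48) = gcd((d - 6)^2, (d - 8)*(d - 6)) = d - 6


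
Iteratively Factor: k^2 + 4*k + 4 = (k + 2)*(k + 2)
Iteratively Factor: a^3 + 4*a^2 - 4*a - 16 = (a - 2)*(a^2 + 6*a + 8) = (a - 2)*(a + 4)*(a + 2)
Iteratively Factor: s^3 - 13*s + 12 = (s - 1)*(s^2 + s - 12) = (s - 3)*(s - 1)*(s + 4)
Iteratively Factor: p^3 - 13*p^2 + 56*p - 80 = (p - 4)*(p^2 - 9*p + 20) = (p - 4)^2*(p - 5)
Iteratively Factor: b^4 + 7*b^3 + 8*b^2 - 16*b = (b + 4)*(b^3 + 3*b^2 - 4*b) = (b + 4)^2*(b^2 - b) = (b - 1)*(b + 4)^2*(b)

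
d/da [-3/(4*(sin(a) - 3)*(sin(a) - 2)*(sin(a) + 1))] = 3*(3*sin(a)^2 - 8*sin(a) + 1)*cos(a)/(4*(sin(a) - 3)^2*(sin(a) - 2)^2*(sin(a) + 1)^2)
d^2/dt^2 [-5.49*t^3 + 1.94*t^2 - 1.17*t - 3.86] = 3.88 - 32.94*t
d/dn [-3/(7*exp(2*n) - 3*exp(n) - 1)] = (42*exp(n) - 9)*exp(n)/(-7*exp(2*n) + 3*exp(n) + 1)^2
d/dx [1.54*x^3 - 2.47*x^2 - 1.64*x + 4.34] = 4.62*x^2 - 4.94*x - 1.64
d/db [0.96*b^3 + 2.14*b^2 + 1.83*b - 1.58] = 2.88*b^2 + 4.28*b + 1.83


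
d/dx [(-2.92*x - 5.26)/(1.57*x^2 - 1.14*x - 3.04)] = (4.5844*x^2 + 16.5164*x + 2.8804)/(2.4649*x^4 - 3.5796*x^3 - 8.246*x^2 + 6.9312*x + 9.2416)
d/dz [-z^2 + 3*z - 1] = 3 - 2*z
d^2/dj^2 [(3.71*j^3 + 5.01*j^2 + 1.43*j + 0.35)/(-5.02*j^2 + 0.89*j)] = (1.13686837721616e-13*j^5 - 122.717882*j^3 - 52.92084*j^2 + 9.38238*j - 0.55447)/(j^3*(126.506008*j^3 - 67.285068*j^2 + 11.929026*j - 0.704969))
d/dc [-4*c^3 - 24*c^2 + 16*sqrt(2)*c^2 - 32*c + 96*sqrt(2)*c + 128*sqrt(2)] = -12*c^2 - 48*c + 32*sqrt(2)*c - 32 + 96*sqrt(2)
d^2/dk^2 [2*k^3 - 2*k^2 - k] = 12*k - 4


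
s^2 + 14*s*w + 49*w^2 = (s + 7*w)^2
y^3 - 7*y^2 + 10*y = y*(y - 5)*(y - 2)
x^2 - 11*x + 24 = (x - 8)*(x - 3)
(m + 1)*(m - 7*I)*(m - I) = m^3 + m^2 - 8*I*m^2 - 7*m - 8*I*m - 7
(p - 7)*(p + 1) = p^2 - 6*p - 7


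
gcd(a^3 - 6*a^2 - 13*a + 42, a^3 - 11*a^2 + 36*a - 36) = a - 2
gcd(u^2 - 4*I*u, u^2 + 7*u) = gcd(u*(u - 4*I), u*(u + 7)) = u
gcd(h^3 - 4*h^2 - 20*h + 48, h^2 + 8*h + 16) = h + 4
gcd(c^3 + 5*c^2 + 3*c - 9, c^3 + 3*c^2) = c + 3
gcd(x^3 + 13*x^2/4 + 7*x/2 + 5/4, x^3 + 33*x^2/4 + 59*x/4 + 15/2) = x^2 + 9*x/4 + 5/4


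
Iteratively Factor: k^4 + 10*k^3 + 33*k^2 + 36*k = (k + 3)*(k^3 + 7*k^2 + 12*k) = k*(k + 3)*(k^2 + 7*k + 12) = k*(k + 3)*(k + 4)*(k + 3)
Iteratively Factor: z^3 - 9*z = (z)*(z^2 - 9) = z*(z + 3)*(z - 3)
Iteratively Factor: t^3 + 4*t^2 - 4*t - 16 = (t + 2)*(t^2 + 2*t - 8) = (t + 2)*(t + 4)*(t - 2)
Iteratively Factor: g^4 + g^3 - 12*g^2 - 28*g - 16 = (g - 4)*(g^3 + 5*g^2 + 8*g + 4) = (g - 4)*(g + 2)*(g^2 + 3*g + 2) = (g - 4)*(g + 1)*(g + 2)*(g + 2)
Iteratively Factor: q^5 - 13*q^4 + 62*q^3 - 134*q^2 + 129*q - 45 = (q - 5)*(q^4 - 8*q^3 + 22*q^2 - 24*q + 9) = (q - 5)*(q - 3)*(q^3 - 5*q^2 + 7*q - 3) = (q - 5)*(q - 3)*(q - 1)*(q^2 - 4*q + 3) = (q - 5)*(q - 3)^2*(q - 1)*(q - 1)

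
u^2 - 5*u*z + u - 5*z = (u + 1)*(u - 5*z)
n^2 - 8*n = n*(n - 8)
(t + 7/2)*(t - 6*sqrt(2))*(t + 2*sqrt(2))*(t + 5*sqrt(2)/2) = t^4 - 3*sqrt(2)*t^3/2 + 7*t^3/2 - 44*t^2 - 21*sqrt(2)*t^2/4 - 154*t - 60*sqrt(2)*t - 210*sqrt(2)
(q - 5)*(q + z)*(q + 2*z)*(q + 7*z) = q^4 + 10*q^3*z - 5*q^3 + 23*q^2*z^2 - 50*q^2*z + 14*q*z^3 - 115*q*z^2 - 70*z^3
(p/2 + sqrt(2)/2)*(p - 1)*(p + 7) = p^3/2 + sqrt(2)*p^2/2 + 3*p^2 - 7*p/2 + 3*sqrt(2)*p - 7*sqrt(2)/2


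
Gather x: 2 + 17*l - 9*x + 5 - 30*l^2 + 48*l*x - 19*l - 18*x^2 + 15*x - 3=-30*l^2 - 2*l - 18*x^2 + x*(48*l + 6) + 4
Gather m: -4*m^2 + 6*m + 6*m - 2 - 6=-4*m^2 + 12*m - 8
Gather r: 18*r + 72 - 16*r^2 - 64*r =-16*r^2 - 46*r + 72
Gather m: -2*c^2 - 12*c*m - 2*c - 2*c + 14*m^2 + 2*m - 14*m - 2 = -2*c^2 - 4*c + 14*m^2 + m*(-12*c - 12) - 2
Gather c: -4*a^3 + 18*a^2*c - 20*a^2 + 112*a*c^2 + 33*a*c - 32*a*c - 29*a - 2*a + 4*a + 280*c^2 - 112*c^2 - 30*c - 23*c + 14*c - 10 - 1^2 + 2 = -4*a^3 - 20*a^2 - 27*a + c^2*(112*a + 168) + c*(18*a^2 + a - 39) - 9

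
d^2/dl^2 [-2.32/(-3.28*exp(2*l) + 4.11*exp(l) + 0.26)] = ((9.5352 - 30.4384*exp(l))*(-3.28*exp(2*l) + 4.11*exp(l) + 0.26) - 2.32*(6.56*exp(l) - 4.11)*(13.12*exp(l) - 8.22)*exp(l))*exp(l)/(-3.28*exp(2*l) + 4.11*exp(l) + 0.26)^3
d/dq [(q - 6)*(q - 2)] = 2*q - 8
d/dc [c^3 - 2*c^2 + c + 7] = 3*c^2 - 4*c + 1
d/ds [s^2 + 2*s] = 2*s + 2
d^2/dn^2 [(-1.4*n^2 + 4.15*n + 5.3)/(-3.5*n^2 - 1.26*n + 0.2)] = (-114.023*n^3 - 383.67*n^2 - 157.668*n - 26.22816)/(42.875*n^6 + 46.305*n^5 + 9.3198*n^4 - 3.291624*n^3 - 0.53256*n^2 + 0.1512*n - 0.008)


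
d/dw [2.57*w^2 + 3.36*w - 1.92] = 5.14*w + 3.36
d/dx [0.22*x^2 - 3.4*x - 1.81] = 0.44*x - 3.4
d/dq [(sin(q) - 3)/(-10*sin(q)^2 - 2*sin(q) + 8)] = (5*sin(q)^2 - 30*sin(q) + 1)*cos(q)/(2*(5*sin(q)^2 + sin(q) - 4)^2)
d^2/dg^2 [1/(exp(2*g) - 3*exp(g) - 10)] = ((3 - 4*exp(g))*(-exp(2*g) + 3*exp(g) + 10) - 2*(2*exp(g) - 3)^2*exp(g))*exp(g)/(-exp(2*g) + 3*exp(g) + 10)^3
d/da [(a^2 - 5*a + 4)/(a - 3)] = (a^2 - 6*a + 11)/(a^2 - 6*a + 9)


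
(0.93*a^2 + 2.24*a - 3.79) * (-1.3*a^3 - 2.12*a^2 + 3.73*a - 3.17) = -1.209*a^5 - 4.8836*a^4 + 3.6471*a^3 + 13.4419*a^2 - 21.2375*a + 12.0143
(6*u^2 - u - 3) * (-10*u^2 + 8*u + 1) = -60*u^4 + 58*u^3 + 28*u^2 - 25*u - 3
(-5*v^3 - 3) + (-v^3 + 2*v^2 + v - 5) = -6*v^3 + 2*v^2 + v - 8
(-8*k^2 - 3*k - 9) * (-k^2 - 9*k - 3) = 8*k^4 + 75*k^3 + 60*k^2 + 90*k + 27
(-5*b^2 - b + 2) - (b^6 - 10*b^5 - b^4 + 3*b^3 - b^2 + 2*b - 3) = -b^6 + 10*b^5 + b^4 - 3*b^3 - 4*b^2 - 3*b + 5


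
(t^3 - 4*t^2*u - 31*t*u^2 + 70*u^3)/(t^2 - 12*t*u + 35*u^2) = (t^2 + 3*t*u - 10*u^2)/(t - 5*u)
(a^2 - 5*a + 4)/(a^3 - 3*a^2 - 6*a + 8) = 1/(a + 2)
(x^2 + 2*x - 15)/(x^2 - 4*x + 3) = (x + 5)/(x - 1)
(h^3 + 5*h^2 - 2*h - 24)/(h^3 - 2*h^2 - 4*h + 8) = (h^2 + 7*h + 12)/(h^2 - 4)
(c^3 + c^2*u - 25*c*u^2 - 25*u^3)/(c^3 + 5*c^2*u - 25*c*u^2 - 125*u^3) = (c + u)/(c + 5*u)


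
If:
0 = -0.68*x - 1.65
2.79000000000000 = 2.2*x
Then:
No Solution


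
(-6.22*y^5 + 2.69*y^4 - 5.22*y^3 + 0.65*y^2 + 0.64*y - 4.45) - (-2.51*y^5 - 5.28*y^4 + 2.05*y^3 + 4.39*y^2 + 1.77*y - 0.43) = -3.71*y^5 + 7.97*y^4 - 7.27*y^3 - 3.74*y^2 - 1.13*y - 4.02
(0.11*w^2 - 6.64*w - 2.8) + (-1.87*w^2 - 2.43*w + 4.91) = -1.76*w^2 - 9.07*w + 2.11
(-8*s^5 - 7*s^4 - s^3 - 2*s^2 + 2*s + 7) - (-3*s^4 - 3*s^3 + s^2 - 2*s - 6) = -8*s^5 - 4*s^4 + 2*s^3 - 3*s^2 + 4*s + 13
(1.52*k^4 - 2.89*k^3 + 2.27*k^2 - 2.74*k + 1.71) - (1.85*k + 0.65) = 1.52*k^4 - 2.89*k^3 + 2.27*k^2 - 4.59*k + 1.06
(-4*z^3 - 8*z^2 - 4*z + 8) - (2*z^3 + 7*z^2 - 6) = -6*z^3 - 15*z^2 - 4*z + 14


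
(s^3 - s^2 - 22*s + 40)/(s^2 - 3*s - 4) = (s^2 + 3*s - 10)/(s + 1)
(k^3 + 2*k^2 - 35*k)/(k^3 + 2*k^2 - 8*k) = (k^2 + 2*k - 35)/(k^2 + 2*k - 8)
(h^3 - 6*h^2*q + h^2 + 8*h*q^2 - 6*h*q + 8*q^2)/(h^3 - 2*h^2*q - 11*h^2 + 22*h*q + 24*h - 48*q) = (h^2 - 4*h*q + h - 4*q)/(h^2 - 11*h + 24)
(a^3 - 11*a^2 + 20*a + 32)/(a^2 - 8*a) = a - 3 - 4/a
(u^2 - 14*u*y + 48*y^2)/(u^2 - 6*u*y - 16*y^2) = (u - 6*y)/(u + 2*y)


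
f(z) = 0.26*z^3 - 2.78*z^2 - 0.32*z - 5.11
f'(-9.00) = 112.90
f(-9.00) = -416.95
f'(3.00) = -9.98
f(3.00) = -24.07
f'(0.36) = -2.22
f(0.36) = -5.57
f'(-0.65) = 3.62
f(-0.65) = -6.15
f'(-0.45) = 2.34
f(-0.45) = -5.55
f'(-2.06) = 14.44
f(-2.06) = -18.52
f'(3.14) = -10.09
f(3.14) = -25.48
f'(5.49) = -7.34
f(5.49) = -47.63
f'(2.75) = -9.71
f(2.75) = -21.61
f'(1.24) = -6.02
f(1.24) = -9.29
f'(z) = 0.78*z^2 - 5.56*z - 0.32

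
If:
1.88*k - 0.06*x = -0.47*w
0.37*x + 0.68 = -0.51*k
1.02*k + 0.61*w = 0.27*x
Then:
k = 0.31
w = -1.51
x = -2.26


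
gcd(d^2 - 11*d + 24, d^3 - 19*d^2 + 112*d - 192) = d^2 - 11*d + 24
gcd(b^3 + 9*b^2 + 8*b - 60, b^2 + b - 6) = b - 2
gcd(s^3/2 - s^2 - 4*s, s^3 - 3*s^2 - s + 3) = 1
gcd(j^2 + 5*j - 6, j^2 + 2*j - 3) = j - 1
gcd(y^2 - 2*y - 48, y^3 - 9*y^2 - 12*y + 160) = y - 8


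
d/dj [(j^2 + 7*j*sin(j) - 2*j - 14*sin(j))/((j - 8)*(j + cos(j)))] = (j^3*sin(j) + 7*j^3*cos(j) - 17*j^2*sin(j) - 69*j^2*cos(j) + j^2 + 44*j*sin(j) + 96*j*cos(j) - 70*j - 112*sin(j) - 21*sin(2*j) + 16*cos(j) + 112)/((j - 8)^2*(j + cos(j))^2)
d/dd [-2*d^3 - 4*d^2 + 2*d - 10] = -6*d^2 - 8*d + 2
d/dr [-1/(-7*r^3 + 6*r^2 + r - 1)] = (-21*r^2 + 12*r + 1)/(7*r^3 - 6*r^2 - r + 1)^2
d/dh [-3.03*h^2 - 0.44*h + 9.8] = -6.06*h - 0.44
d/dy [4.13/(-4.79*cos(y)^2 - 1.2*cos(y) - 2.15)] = -(39.5654*cos(y) + 4.956)*sin(y)/(4.79*cos(y)^2 + 1.2*cos(y) + 2.15)^2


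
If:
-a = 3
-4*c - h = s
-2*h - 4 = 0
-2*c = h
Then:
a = -3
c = 1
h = -2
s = -2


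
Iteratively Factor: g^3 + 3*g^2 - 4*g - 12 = (g + 3)*(g^2 - 4) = (g - 2)*(g + 3)*(g + 2)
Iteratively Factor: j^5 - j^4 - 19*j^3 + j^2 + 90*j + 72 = (j + 3)*(j^4 - 4*j^3 - 7*j^2 + 22*j + 24) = (j + 1)*(j + 3)*(j^3 - 5*j^2 - 2*j + 24) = (j - 3)*(j + 1)*(j + 3)*(j^2 - 2*j - 8) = (j - 4)*(j - 3)*(j + 1)*(j + 3)*(j + 2)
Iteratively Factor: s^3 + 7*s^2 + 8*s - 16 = (s + 4)*(s^2 + 3*s - 4) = (s - 1)*(s + 4)*(s + 4)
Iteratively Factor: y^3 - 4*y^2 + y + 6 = (y - 3)*(y^2 - y - 2) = (y - 3)*(y + 1)*(y - 2)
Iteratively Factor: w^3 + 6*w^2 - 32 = (w + 4)*(w^2 + 2*w - 8) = (w - 2)*(w + 4)*(w + 4)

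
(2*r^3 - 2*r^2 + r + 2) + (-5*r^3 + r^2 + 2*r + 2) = -3*r^3 - r^2 + 3*r + 4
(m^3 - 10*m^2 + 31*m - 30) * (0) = 0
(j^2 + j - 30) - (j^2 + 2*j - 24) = -j - 6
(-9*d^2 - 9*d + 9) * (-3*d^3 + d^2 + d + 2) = 27*d^5 + 18*d^4 - 45*d^3 - 18*d^2 - 9*d + 18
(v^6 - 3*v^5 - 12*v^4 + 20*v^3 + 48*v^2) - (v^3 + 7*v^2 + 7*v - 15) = v^6 - 3*v^5 - 12*v^4 + 19*v^3 + 41*v^2 - 7*v + 15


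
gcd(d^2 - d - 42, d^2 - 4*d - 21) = d - 7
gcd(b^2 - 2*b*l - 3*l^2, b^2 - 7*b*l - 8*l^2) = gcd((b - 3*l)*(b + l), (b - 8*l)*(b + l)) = b + l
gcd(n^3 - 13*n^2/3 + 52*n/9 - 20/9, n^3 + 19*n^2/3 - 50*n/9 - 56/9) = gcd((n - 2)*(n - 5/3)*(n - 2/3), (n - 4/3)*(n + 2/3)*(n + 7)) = 1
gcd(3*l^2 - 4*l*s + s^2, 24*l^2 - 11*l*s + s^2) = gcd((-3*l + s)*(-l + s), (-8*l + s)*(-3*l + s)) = -3*l + s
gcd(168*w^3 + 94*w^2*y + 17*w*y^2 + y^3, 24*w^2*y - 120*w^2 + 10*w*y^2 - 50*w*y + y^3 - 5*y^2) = 24*w^2 + 10*w*y + y^2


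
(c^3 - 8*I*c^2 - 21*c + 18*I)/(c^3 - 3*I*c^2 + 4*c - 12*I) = (c - 3*I)/(c + 2*I)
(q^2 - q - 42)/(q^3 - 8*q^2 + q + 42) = (q + 6)/(q^2 - q - 6)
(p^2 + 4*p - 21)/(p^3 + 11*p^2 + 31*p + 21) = (p - 3)/(p^2 + 4*p + 3)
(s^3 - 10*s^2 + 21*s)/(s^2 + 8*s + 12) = s*(s^2 - 10*s + 21)/(s^2 + 8*s + 12)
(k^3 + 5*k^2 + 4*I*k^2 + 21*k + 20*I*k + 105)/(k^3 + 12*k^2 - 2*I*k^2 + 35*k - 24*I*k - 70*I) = (k^2 + 4*I*k + 21)/(k^2 + k*(7 - 2*I) - 14*I)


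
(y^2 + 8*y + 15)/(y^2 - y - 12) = (y + 5)/(y - 4)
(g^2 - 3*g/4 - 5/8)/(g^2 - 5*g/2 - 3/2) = (g - 5/4)/(g - 3)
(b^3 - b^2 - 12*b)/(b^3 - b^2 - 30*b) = (-b^2 + b + 12)/(-b^2 + b + 30)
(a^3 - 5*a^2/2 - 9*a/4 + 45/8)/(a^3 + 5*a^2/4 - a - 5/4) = (8*a^3 - 20*a^2 - 18*a + 45)/(2*(4*a^3 + 5*a^2 - 4*a - 5))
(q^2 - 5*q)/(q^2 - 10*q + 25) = q/(q - 5)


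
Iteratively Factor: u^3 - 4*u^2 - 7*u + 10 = (u + 2)*(u^2 - 6*u + 5) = (u - 5)*(u + 2)*(u - 1)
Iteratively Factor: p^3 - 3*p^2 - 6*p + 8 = (p - 1)*(p^2 - 2*p - 8) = (p - 4)*(p - 1)*(p + 2)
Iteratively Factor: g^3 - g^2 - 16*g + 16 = (g - 4)*(g^2 + 3*g - 4) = (g - 4)*(g - 1)*(g + 4)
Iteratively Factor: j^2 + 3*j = (j)*(j + 3)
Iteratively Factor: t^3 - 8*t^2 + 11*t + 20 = (t + 1)*(t^2 - 9*t + 20) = (t - 4)*(t + 1)*(t - 5)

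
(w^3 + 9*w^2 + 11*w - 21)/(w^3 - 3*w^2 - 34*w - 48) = (w^2 + 6*w - 7)/(w^2 - 6*w - 16)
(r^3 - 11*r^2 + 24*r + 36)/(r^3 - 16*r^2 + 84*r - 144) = (r + 1)/(r - 4)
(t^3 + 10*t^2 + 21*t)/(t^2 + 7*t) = t + 3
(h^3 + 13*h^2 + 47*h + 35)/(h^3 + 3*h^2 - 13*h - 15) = (h + 7)/(h - 3)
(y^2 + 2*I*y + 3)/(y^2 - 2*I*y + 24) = (y^2 + 2*I*y + 3)/(y^2 - 2*I*y + 24)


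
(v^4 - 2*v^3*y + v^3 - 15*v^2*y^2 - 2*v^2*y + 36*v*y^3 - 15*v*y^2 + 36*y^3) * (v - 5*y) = v^5 - 7*v^4*y + v^4 - 5*v^3*y^2 - 7*v^3*y + 111*v^2*y^3 - 5*v^2*y^2 - 180*v*y^4 + 111*v*y^3 - 180*y^4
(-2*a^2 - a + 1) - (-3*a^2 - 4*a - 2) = a^2 + 3*a + 3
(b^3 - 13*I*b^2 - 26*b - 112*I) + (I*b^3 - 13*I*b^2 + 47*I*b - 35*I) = b^3 + I*b^3 - 26*I*b^2 - 26*b + 47*I*b - 147*I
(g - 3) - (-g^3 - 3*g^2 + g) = g^3 + 3*g^2 - 3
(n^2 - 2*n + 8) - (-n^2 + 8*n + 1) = 2*n^2 - 10*n + 7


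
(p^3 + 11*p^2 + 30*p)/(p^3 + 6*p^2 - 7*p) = (p^2 + 11*p + 30)/(p^2 + 6*p - 7)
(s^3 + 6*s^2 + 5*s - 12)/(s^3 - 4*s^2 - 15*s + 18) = (s + 4)/(s - 6)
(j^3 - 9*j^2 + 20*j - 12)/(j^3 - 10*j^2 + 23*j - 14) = (j - 6)/(j - 7)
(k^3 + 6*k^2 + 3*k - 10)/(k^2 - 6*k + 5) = (k^2 + 7*k + 10)/(k - 5)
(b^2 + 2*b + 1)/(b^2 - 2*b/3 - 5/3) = 3*(b + 1)/(3*b - 5)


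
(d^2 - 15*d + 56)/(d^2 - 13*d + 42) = (d - 8)/(d - 6)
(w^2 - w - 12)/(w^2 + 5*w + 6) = (w - 4)/(w + 2)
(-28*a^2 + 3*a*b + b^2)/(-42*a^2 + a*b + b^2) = (4*a - b)/(6*a - b)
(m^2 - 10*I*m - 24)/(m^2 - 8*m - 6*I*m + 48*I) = (m - 4*I)/(m - 8)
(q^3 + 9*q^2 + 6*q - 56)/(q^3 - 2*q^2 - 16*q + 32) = (q + 7)/(q - 4)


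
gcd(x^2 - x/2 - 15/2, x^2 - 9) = x - 3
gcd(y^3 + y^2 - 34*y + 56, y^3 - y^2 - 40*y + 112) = y^2 + 3*y - 28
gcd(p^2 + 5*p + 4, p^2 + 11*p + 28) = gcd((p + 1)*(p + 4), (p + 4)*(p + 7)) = p + 4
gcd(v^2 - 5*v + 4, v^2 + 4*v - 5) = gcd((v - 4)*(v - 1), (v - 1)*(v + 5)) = v - 1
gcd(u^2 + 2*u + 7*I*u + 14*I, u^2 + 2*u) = u + 2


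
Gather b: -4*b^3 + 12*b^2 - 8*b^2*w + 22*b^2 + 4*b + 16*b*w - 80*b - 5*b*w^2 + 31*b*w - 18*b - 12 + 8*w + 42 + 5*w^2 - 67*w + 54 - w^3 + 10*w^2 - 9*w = -4*b^3 + b^2*(34 - 8*w) + b*(-5*w^2 + 47*w - 94) - w^3 + 15*w^2 - 68*w + 84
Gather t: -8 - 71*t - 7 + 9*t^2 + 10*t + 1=9*t^2 - 61*t - 14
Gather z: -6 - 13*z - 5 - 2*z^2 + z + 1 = -2*z^2 - 12*z - 10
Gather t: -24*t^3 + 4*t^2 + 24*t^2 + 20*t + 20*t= -24*t^3 + 28*t^2 + 40*t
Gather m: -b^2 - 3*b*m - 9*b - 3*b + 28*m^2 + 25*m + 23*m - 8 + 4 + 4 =-b^2 - 12*b + 28*m^2 + m*(48 - 3*b)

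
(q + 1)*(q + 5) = q^2 + 6*q + 5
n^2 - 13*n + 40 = (n - 8)*(n - 5)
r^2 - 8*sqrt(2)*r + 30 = (r - 5*sqrt(2))*(r - 3*sqrt(2))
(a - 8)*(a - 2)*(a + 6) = a^3 - 4*a^2 - 44*a + 96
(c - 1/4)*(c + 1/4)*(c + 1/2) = c^3 + c^2/2 - c/16 - 1/32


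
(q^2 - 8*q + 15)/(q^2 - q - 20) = (q - 3)/(q + 4)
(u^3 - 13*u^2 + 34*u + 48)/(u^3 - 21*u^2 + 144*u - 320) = (u^2 - 5*u - 6)/(u^2 - 13*u + 40)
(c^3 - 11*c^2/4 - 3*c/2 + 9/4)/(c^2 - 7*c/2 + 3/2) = (4*c^2 + c - 3)/(2*(2*c - 1))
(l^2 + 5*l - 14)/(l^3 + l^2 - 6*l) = (l + 7)/(l*(l + 3))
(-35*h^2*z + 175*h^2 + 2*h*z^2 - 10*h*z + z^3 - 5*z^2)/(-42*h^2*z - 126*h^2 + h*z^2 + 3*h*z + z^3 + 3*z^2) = (-5*h*z + 25*h + z^2 - 5*z)/(-6*h*z - 18*h + z^2 + 3*z)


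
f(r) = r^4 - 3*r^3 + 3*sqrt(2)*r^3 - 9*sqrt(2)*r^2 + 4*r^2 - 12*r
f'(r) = 4*r^3 - 9*r^2 + 9*sqrt(2)*r^2 - 18*sqrt(2)*r + 8*r - 12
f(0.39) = -5.91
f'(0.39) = -18.00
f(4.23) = 207.28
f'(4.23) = 283.61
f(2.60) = -22.66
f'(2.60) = 38.12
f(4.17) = 190.67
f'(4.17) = 270.08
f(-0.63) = 3.94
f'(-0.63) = -0.52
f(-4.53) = 180.85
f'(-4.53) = -228.26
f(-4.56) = 187.78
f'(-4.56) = -234.16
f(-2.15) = -5.53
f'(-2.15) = 3.01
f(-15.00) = 44647.31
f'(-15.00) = -12411.38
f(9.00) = 6651.92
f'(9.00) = 3048.86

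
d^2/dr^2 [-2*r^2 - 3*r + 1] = -4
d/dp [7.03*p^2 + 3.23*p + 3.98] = 14.06*p + 3.23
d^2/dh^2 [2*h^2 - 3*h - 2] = 4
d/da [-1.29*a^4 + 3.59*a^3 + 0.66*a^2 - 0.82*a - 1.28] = -5.16*a^3 + 10.77*a^2 + 1.32*a - 0.82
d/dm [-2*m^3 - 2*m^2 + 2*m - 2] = -6*m^2 - 4*m + 2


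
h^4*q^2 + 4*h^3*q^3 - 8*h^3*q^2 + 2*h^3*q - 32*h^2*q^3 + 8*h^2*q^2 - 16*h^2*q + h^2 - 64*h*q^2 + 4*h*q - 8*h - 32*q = (h - 8)*(h + 4*q)*(h*q + 1)^2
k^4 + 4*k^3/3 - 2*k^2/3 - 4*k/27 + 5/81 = (k - 1/3)^2*(k + 1/3)*(k + 5/3)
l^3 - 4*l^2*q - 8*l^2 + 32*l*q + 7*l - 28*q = (l - 7)*(l - 1)*(l - 4*q)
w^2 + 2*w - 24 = (w - 4)*(w + 6)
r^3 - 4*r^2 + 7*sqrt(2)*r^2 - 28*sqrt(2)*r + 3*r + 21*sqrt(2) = (r - 3)*(r - 1)*(r + 7*sqrt(2))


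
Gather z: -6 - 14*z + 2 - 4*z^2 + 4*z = -4*z^2 - 10*z - 4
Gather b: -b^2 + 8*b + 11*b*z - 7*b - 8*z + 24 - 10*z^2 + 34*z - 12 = -b^2 + b*(11*z + 1) - 10*z^2 + 26*z + 12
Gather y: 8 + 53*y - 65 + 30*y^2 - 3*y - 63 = 30*y^2 + 50*y - 120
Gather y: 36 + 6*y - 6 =6*y + 30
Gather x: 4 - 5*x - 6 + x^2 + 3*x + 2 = x^2 - 2*x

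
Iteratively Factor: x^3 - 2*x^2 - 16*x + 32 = (x + 4)*(x^2 - 6*x + 8) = (x - 2)*(x + 4)*(x - 4)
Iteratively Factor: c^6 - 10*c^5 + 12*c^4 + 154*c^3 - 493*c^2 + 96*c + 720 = (c - 3)*(c^5 - 7*c^4 - 9*c^3 + 127*c^2 - 112*c - 240) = (c - 3)*(c + 4)*(c^4 - 11*c^3 + 35*c^2 - 13*c - 60) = (c - 3)^2*(c + 4)*(c^3 - 8*c^2 + 11*c + 20) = (c - 4)*(c - 3)^2*(c + 4)*(c^2 - 4*c - 5) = (c - 5)*(c - 4)*(c - 3)^2*(c + 4)*(c + 1)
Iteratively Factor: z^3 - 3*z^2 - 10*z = (z + 2)*(z^2 - 5*z) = (z - 5)*(z + 2)*(z)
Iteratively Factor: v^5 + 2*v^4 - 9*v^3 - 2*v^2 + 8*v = (v - 1)*(v^4 + 3*v^3 - 6*v^2 - 8*v) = (v - 1)*(v + 1)*(v^3 + 2*v^2 - 8*v) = v*(v - 1)*(v + 1)*(v^2 + 2*v - 8) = v*(v - 1)*(v + 1)*(v + 4)*(v - 2)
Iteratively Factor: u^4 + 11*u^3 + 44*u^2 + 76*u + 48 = (u + 2)*(u^3 + 9*u^2 + 26*u + 24) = (u + 2)^2*(u^2 + 7*u + 12) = (u + 2)^2*(u + 3)*(u + 4)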